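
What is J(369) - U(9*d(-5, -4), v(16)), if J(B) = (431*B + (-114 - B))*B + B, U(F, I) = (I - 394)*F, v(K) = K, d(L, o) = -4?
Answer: 58493925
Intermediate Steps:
U(F, I) = F*(-394 + I) (U(F, I) = (-394 + I)*F = F*(-394 + I))
J(B) = B + B*(-114 + 430*B) (J(B) = (-114 + 430*B)*B + B = B*(-114 + 430*B) + B = B + B*(-114 + 430*B))
J(369) - U(9*d(-5, -4), v(16)) = 369*(-113 + 430*369) - 9*(-4)*(-394 + 16) = 369*(-113 + 158670) - (-36)*(-378) = 369*158557 - 1*13608 = 58507533 - 13608 = 58493925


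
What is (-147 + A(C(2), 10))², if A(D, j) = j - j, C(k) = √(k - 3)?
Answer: 21609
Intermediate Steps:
C(k) = √(-3 + k)
A(D, j) = 0
(-147 + A(C(2), 10))² = (-147 + 0)² = (-147)² = 21609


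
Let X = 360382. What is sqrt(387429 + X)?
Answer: sqrt(747811) ≈ 864.76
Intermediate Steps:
sqrt(387429 + X) = sqrt(387429 + 360382) = sqrt(747811)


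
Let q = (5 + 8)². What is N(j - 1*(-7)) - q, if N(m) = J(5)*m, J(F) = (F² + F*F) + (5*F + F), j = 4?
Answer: 711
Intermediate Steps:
J(F) = 2*F² + 6*F (J(F) = (F² + F²) + 6*F = 2*F² + 6*F)
N(m) = 80*m (N(m) = (2*5*(3 + 5))*m = (2*5*8)*m = 80*m)
q = 169 (q = 13² = 169)
N(j - 1*(-7)) - q = 80*(4 - 1*(-7)) - 1*169 = 80*(4 + 7) - 169 = 80*11 - 169 = 880 - 169 = 711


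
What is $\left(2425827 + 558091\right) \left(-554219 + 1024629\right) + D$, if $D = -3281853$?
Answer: $1403661584527$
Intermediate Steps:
$\left(2425827 + 558091\right) \left(-554219 + 1024629\right) + D = \left(2425827 + 558091\right) \left(-554219 + 1024629\right) - 3281853 = 2983918 \cdot 470410 - 3281853 = 1403664866380 - 3281853 = 1403661584527$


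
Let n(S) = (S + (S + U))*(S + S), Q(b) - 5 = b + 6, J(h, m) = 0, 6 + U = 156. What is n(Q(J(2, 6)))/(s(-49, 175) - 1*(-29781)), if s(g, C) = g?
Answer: 946/7433 ≈ 0.12727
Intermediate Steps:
U = 150 (U = -6 + 156 = 150)
Q(b) = 11 + b (Q(b) = 5 + (b + 6) = 5 + (6 + b) = 11 + b)
n(S) = 2*S*(150 + 2*S) (n(S) = (S + (S + 150))*(S + S) = (S + (150 + S))*(2*S) = (150 + 2*S)*(2*S) = 2*S*(150 + 2*S))
n(Q(J(2, 6)))/(s(-49, 175) - 1*(-29781)) = (4*(11 + 0)*(75 + (11 + 0)))/(-49 - 1*(-29781)) = (4*11*(75 + 11))/(-49 + 29781) = (4*11*86)/29732 = 3784*(1/29732) = 946/7433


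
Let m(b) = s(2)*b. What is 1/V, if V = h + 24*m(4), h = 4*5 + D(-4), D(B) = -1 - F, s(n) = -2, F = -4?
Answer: -1/169 ≈ -0.0059172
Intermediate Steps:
D(B) = 3 (D(B) = -1 - 1*(-4) = -1 + 4 = 3)
m(b) = -2*b
h = 23 (h = 4*5 + 3 = 20 + 3 = 23)
V = -169 (V = 23 + 24*(-2*4) = 23 + 24*(-8) = 23 - 192 = -169)
1/V = 1/(-169) = -1/169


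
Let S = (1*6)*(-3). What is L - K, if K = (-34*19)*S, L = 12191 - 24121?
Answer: -23558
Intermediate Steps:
L = -11930
S = -18 (S = 6*(-3) = -18)
K = 11628 (K = -34*19*(-18) = -646*(-18) = 11628)
L - K = -11930 - 1*11628 = -11930 - 11628 = -23558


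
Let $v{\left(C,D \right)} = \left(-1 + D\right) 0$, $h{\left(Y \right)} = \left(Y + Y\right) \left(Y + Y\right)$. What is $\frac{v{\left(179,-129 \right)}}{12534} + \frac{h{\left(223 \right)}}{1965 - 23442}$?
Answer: $- \frac{198916}{21477} \approx -9.2618$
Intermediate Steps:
$h{\left(Y \right)} = 4 Y^{2}$ ($h{\left(Y \right)} = 2 Y 2 Y = 4 Y^{2}$)
$v{\left(C,D \right)} = 0$
$\frac{v{\left(179,-129 \right)}}{12534} + \frac{h{\left(223 \right)}}{1965 - 23442} = \frac{0}{12534} + \frac{4 \cdot 223^{2}}{1965 - 23442} = 0 \cdot \frac{1}{12534} + \frac{4 \cdot 49729}{-21477} = 0 + 198916 \left(- \frac{1}{21477}\right) = 0 - \frac{198916}{21477} = - \frac{198916}{21477}$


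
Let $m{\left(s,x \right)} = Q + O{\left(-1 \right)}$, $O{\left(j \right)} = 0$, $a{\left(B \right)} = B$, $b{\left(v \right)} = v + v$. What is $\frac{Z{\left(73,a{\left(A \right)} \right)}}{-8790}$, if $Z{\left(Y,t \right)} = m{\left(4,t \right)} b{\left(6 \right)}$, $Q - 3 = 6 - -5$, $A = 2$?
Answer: $- \frac{28}{1465} \approx -0.019113$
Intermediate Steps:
$b{\left(v \right)} = 2 v$
$Q = 14$ ($Q = 3 + \left(6 - -5\right) = 3 + \left(6 + 5\right) = 3 + 11 = 14$)
$m{\left(s,x \right)} = 14$ ($m{\left(s,x \right)} = 14 + 0 = 14$)
$Z{\left(Y,t \right)} = 168$ ($Z{\left(Y,t \right)} = 14 \cdot 2 \cdot 6 = 14 \cdot 12 = 168$)
$\frac{Z{\left(73,a{\left(A \right)} \right)}}{-8790} = \frac{168}{-8790} = 168 \left(- \frac{1}{8790}\right) = - \frac{28}{1465}$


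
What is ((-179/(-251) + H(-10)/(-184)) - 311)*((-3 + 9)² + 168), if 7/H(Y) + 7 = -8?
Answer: -3654193571/57730 ≈ -63298.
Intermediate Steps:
H(Y) = -7/15 (H(Y) = 7/(-7 - 8) = 7/(-15) = 7*(-1/15) = -7/15)
((-179/(-251) + H(-10)/(-184)) - 311)*((-3 + 9)² + 168) = ((-179/(-251) - 7/15/(-184)) - 311)*((-3 + 9)² + 168) = ((-179*(-1/251) - 7/15*(-1/184)) - 311)*(6² + 168) = ((179/251 + 7/2760) - 311)*(36 + 168) = (495797/692760 - 311)*204 = -214952563/692760*204 = -3654193571/57730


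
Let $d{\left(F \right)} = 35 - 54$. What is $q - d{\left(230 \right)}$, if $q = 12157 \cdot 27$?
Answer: $328258$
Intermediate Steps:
$d{\left(F \right)} = -19$ ($d{\left(F \right)} = 35 - 54 = -19$)
$q = 328239$
$q - d{\left(230 \right)} = 328239 - -19 = 328239 + 19 = 328258$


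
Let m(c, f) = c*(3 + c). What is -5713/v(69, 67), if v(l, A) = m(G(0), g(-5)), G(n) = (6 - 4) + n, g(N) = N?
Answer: -5713/10 ≈ -571.30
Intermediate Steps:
G(n) = 2 + n
v(l, A) = 10 (v(l, A) = (2 + 0)*(3 + (2 + 0)) = 2*(3 + 2) = 2*5 = 10)
-5713/v(69, 67) = -5713/10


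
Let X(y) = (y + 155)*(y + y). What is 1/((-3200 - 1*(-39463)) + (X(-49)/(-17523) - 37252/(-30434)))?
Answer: 266647491/9669922423727 ≈ 2.7575e-5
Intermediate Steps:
X(y) = 2*y*(155 + y) (X(y) = (155 + y)*(2*y) = 2*y*(155 + y))
1/((-3200 - 1*(-39463)) + (X(-49)/(-17523) - 37252/(-30434))) = 1/((-3200 - 1*(-39463)) + ((2*(-49)*(155 - 49))/(-17523) - 37252/(-30434))) = 1/((-3200 + 39463) + ((2*(-49)*106)*(-1/17523) - 37252*(-1/30434))) = 1/(36263 + (-10388*(-1/17523) + 18626/15217)) = 1/(36263 + (10388/17523 + 18626/15217)) = 1/(36263 + 484457594/266647491) = 1/(9669922423727/266647491) = 266647491/9669922423727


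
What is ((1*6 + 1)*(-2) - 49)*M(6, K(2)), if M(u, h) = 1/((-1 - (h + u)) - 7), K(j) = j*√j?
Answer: 441/94 - 63*√2/94 ≈ 3.7437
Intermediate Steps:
K(j) = j^(3/2)
M(u, h) = 1/(-8 - h - u) (M(u, h) = 1/((-1 + (-h - u)) - 7) = 1/((-1 - h - u) - 7) = 1/(-8 - h - u))
((1*6 + 1)*(-2) - 49)*M(6, K(2)) = ((1*6 + 1)*(-2) - 49)*(-1/(8 + 2^(3/2) + 6)) = ((6 + 1)*(-2) - 49)*(-1/(8 + 2*√2 + 6)) = (7*(-2) - 49)*(-1/(14 + 2*√2)) = (-14 - 49)*(-1/(14 + 2*√2)) = -(-63)/(14 + 2*√2) = 63/(14 + 2*√2)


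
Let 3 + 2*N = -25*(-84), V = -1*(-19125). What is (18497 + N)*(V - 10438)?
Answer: 339583517/2 ≈ 1.6979e+8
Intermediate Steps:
V = 19125
N = 2097/2 (N = -3/2 + (-25*(-84))/2 = -3/2 + (1/2)*2100 = -3/2 + 1050 = 2097/2 ≈ 1048.5)
(18497 + N)*(V - 10438) = (18497 + 2097/2)*(19125 - 10438) = (39091/2)*8687 = 339583517/2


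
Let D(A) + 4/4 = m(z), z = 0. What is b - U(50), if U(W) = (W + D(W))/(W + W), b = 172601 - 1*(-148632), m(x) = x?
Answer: 32123251/100 ≈ 3.2123e+5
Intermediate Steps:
D(A) = -1 (D(A) = -1 + 0 = -1)
b = 321233 (b = 172601 + 148632 = 321233)
U(W) = (-1 + W)/(2*W) (U(W) = (W - 1)/(W + W) = (-1 + W)/((2*W)) = (-1 + W)*(1/(2*W)) = (-1 + W)/(2*W))
b - U(50) = 321233 - (-1 + 50)/(2*50) = 321233 - 49/(2*50) = 321233 - 1*49/100 = 321233 - 49/100 = 32123251/100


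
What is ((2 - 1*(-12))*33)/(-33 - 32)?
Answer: -462/65 ≈ -7.1077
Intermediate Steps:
((2 - 1*(-12))*33)/(-33 - 32) = ((2 + 12)*33)/(-65) = (14*33)*(-1/65) = 462*(-1/65) = -462/65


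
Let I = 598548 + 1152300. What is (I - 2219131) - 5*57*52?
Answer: -483103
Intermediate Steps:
I = 1750848
(I - 2219131) - 5*57*52 = (1750848 - 2219131) - 5*57*52 = -468283 - 285*52 = -468283 - 14820 = -483103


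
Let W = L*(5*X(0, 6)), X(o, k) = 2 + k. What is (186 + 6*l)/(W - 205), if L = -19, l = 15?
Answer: -276/965 ≈ -0.28601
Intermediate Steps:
W = -760 (W = -95*(2 + 6) = -95*8 = -19*40 = -760)
(186 + 6*l)/(W - 205) = (186 + 6*15)/(-760 - 205) = (186 + 90)/(-965) = 276*(-1/965) = -276/965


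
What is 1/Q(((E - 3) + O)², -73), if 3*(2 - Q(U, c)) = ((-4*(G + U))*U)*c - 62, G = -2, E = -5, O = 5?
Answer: -3/18328 ≈ -0.00016368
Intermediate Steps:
Q(U, c) = 68/3 - U*c*(8 - 4*U)/3 (Q(U, c) = 2 - (((-4*(-2 + U))*U)*c - 62)/3 = 2 - (((8 - 4*U)*U)*c - 62)/3 = 2 - ((U*(8 - 4*U))*c - 62)/3 = 2 - (U*c*(8 - 4*U) - 62)/3 = 2 - (-62 + U*c*(8 - 4*U))/3 = 2 + (62/3 - U*c*(8 - 4*U)/3) = 68/3 - U*c*(8 - 4*U)/3)
1/Q(((E - 3) + O)², -73) = 1/(68/3 - 8/3*((-5 - 3) + 5)²*(-73) + (4/3)*(-73)*(((-5 - 3) + 5)²)²) = 1/(68/3 - 8/3*(-8 + 5)²*(-73) + (4/3)*(-73)*((-8 + 5)²)²) = 1/(68/3 - 8/3*(-3)²*(-73) + (4/3)*(-73)*((-3)²)²) = 1/(68/3 - 8/3*9*(-73) + (4/3)*(-73)*9²) = 1/(68/3 + 1752 + (4/3)*(-73)*81) = 1/(68/3 + 1752 - 7884) = 1/(-18328/3) = -3/18328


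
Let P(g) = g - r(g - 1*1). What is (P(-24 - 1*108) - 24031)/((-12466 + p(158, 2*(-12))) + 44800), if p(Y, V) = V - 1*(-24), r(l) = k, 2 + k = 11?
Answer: -12086/16167 ≈ -0.74757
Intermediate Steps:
k = 9 (k = -2 + 11 = 9)
r(l) = 9
p(Y, V) = 24 + V (p(Y, V) = V + 24 = 24 + V)
P(g) = -9 + g (P(g) = g - 1*9 = g - 9 = -9 + g)
(P(-24 - 1*108) - 24031)/((-12466 + p(158, 2*(-12))) + 44800) = ((-9 + (-24 - 1*108)) - 24031)/((-12466 + (24 + 2*(-12))) + 44800) = ((-9 + (-24 - 108)) - 24031)/((-12466 + (24 - 24)) + 44800) = ((-9 - 132) - 24031)/((-12466 + 0) + 44800) = (-141 - 24031)/(-12466 + 44800) = -24172/32334 = -24172*1/32334 = -12086/16167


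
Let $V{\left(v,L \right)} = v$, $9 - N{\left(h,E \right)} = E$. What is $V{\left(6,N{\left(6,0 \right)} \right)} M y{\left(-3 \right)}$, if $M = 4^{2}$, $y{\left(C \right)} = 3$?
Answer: $288$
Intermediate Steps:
$N{\left(h,E \right)} = 9 - E$
$M = 16$
$V{\left(6,N{\left(6,0 \right)} \right)} M y{\left(-3 \right)} = 6 \cdot 16 \cdot 3 = 96 \cdot 3 = 288$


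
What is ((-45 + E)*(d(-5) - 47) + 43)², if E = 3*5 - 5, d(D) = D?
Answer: 3470769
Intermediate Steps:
E = 10 (E = 15 - 5 = 10)
((-45 + E)*(d(-5) - 47) + 43)² = ((-45 + 10)*(-5 - 47) + 43)² = (-35*(-52) + 43)² = (1820 + 43)² = 1863² = 3470769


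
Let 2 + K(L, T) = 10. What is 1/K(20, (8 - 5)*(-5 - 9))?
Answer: 1/8 ≈ 0.12500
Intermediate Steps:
K(L, T) = 8 (K(L, T) = -2 + 10 = 8)
1/K(20, (8 - 5)*(-5 - 9)) = 1/8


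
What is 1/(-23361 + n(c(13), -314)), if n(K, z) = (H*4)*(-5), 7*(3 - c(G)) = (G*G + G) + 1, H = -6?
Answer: -1/23241 ≈ -4.3027e-5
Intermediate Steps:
c(G) = 20/7 - G/7 - G²/7 (c(G) = 3 - ((G*G + G) + 1)/7 = 3 - ((G² + G) + 1)/7 = 3 - ((G + G²) + 1)/7 = 3 - (1 + G + G²)/7 = 3 + (-⅐ - G/7 - G²/7) = 20/7 - G/7 - G²/7)
n(K, z) = 120 (n(K, z) = -6*4*(-5) = -24*(-5) = 120)
1/(-23361 + n(c(13), -314)) = 1/(-23361 + 120) = 1/(-23241) = -1/23241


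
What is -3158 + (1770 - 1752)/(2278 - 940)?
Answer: -704231/223 ≈ -3158.0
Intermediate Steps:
-3158 + (1770 - 1752)/(2278 - 940) = -3158 + 18/1338 = -3158 + 18*(1/1338) = -3158 + 3/223 = -704231/223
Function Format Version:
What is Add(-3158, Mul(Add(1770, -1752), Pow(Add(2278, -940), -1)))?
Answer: Rational(-704231, 223) ≈ -3158.0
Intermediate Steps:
Add(-3158, Mul(Add(1770, -1752), Pow(Add(2278, -940), -1))) = Add(-3158, Mul(18, Pow(1338, -1))) = Add(-3158, Mul(18, Rational(1, 1338))) = Add(-3158, Rational(3, 223)) = Rational(-704231, 223)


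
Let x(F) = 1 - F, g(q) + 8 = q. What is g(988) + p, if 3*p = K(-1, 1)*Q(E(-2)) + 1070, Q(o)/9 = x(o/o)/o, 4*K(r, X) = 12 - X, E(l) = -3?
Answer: 4010/3 ≈ 1336.7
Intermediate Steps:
g(q) = -8 + q
K(r, X) = 3 - X/4 (K(r, X) = (12 - X)/4 = 3 - X/4)
Q(o) = 0 (Q(o) = 9*((1 - o/o)/o) = 9*((1 - 1*1)/o) = 9*((1 - 1)/o) = 9*(0/o) = 9*0 = 0)
p = 1070/3 (p = ((3 - 1/4*1)*0 + 1070)/3 = ((3 - 1/4)*0 + 1070)/3 = ((11/4)*0 + 1070)/3 = (0 + 1070)/3 = (1/3)*1070 = 1070/3 ≈ 356.67)
g(988) + p = (-8 + 988) + 1070/3 = 980 + 1070/3 = 4010/3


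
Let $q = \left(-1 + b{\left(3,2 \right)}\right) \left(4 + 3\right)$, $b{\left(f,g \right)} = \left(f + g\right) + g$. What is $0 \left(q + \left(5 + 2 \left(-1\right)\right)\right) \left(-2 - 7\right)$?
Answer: $0$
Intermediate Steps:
$b{\left(f,g \right)} = f + 2 g$
$q = 42$ ($q = \left(-1 + \left(3 + 2 \cdot 2\right)\right) \left(4 + 3\right) = \left(-1 + \left(3 + 4\right)\right) 7 = \left(-1 + 7\right) 7 = 6 \cdot 7 = 42$)
$0 \left(q + \left(5 + 2 \left(-1\right)\right)\right) \left(-2 - 7\right) = 0 \left(42 + \left(5 + 2 \left(-1\right)\right)\right) \left(-2 - 7\right) = 0 \left(42 + \left(5 - 2\right)\right) \left(-2 - 7\right) = 0 \left(42 + 3\right) \left(-9\right) = 0 \cdot 45 \left(-9\right) = 0 \left(-9\right) = 0$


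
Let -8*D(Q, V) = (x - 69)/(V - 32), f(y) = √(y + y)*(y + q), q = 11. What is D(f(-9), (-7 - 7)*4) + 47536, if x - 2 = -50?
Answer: 33465227/704 ≈ 47536.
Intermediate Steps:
x = -48 (x = 2 - 50 = -48)
f(y) = √2*√y*(11 + y) (f(y) = √(y + y)*(y + 11) = √(2*y)*(11 + y) = (√2*√y)*(11 + y) = √2*√y*(11 + y))
D(Q, V) = 117/(8*(-32 + V)) (D(Q, V) = -(-48 - 69)/(8*(V - 32)) = -(-117)/(8*(-32 + V)) = 117/(8*(-32 + V)))
D(f(-9), (-7 - 7)*4) + 47536 = 117/(8*(-32 + (-7 - 7)*4)) + 47536 = 117/(8*(-32 - 14*4)) + 47536 = 117/(8*(-32 - 56)) + 47536 = (117/8)/(-88) + 47536 = (117/8)*(-1/88) + 47536 = -117/704 + 47536 = 33465227/704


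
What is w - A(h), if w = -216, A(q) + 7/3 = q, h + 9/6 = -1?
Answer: -1267/6 ≈ -211.17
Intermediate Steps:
h = -5/2 (h = -3/2 - 1 = -5/2 ≈ -2.5000)
A(q) = -7/3 + q
w - A(h) = -216 - (-7/3 - 5/2) = -216 - 1*(-29/6) = -216 + 29/6 = -1267/6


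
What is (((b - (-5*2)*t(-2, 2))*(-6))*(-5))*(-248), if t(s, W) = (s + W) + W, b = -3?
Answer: -126480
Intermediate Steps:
t(s, W) = s + 2*W (t(s, W) = (W + s) + W = s + 2*W)
(((b - (-5*2)*t(-2, 2))*(-6))*(-5))*(-248) = (((-3 - (-5*2)*(-2 + 2*2))*(-6))*(-5))*(-248) = (((-3 - (-10)*(-2 + 4))*(-6))*(-5))*(-248) = (((-3 - (-10)*2)*(-6))*(-5))*(-248) = (((-3 - 1*(-20))*(-6))*(-5))*(-248) = (((-3 + 20)*(-6))*(-5))*(-248) = ((17*(-6))*(-5))*(-248) = -102*(-5)*(-248) = 510*(-248) = -126480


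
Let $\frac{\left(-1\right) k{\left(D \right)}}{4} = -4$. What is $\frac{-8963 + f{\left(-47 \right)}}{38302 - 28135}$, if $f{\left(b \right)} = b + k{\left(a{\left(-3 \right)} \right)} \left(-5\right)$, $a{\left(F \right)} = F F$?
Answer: $- \frac{3030}{3389} \approx -0.89407$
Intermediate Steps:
$a{\left(F \right)} = F^{2}$
$k{\left(D \right)} = 16$ ($k{\left(D \right)} = \left(-4\right) \left(-4\right) = 16$)
$f{\left(b \right)} = -80 + b$ ($f{\left(b \right)} = b + 16 \left(-5\right) = b - 80 = -80 + b$)
$\frac{-8963 + f{\left(-47 \right)}}{38302 - 28135} = \frac{-8963 - 127}{38302 - 28135} = - \frac{9090}{38302 - 28135} = - \frac{9090}{10167} = \left(-9090\right) \frac{1}{10167} = - \frac{3030}{3389}$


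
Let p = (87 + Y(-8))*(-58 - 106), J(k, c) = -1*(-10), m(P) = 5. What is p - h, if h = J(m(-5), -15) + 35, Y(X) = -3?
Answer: -13821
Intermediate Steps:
J(k, c) = 10
h = 45 (h = 10 + 35 = 45)
p = -13776 (p = (87 - 3)*(-58 - 106) = 84*(-164) = -13776)
p - h = -13776 - 1*45 = -13776 - 45 = -13821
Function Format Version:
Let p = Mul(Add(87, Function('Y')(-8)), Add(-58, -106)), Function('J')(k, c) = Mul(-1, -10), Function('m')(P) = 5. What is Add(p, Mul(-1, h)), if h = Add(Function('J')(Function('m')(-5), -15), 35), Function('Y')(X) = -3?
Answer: -13821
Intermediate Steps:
Function('J')(k, c) = 10
h = 45 (h = Add(10, 35) = 45)
p = -13776 (p = Mul(Add(87, -3), Add(-58, -106)) = Mul(84, -164) = -13776)
Add(p, Mul(-1, h)) = Add(-13776, Mul(-1, 45)) = Add(-13776, -45) = -13821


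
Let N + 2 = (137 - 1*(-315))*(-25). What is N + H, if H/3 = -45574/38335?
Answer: -433398892/38335 ≈ -11306.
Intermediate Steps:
H = -136722/38335 (H = 3*(-45574/38335) = -136722/38335 ≈ -3.5665)
N = -11302 (N = -2 + (137 - 1*(-315))*(-25) = -2 + (137 + 315)*(-25) = -2 + 452*(-25) = -2 - 11300 = -11302)
N + H = -11302 - 136722/38335 = -433398892/38335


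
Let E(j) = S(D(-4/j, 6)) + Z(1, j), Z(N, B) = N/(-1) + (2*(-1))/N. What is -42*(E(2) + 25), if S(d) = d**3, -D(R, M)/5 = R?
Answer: -42924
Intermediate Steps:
D(R, M) = -5*R
Z(N, B) = -N - 2/N (Z(N, B) = N*(-1) - 2/N = -N - 2/N)
E(j) = -3 + 8000/j**3 (E(j) = (-(-20)/j)**3 + (-1*1 - 2/1) = (20/j)**3 + (-1 - 2*1) = 8000/j**3 + (-1 - 2) = 8000/j**3 - 3 = -3 + 8000/j**3)
-42*(E(2) + 25) = -42*((-3 + 8000/2**3) + 25) = -42*((-3 + 8000*(1/8)) + 25) = -42*((-3 + 1000) + 25) = -42*(997 + 25) = -42*1022 = -42924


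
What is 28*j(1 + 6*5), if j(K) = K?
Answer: 868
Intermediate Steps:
28*j(1 + 6*5) = 28*(1 + 6*5) = 28*(1 + 30) = 28*31 = 868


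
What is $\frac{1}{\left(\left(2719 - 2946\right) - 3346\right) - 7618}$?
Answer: $- \frac{1}{11191} \approx -8.9357 \cdot 10^{-5}$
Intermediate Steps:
$\frac{1}{\left(\left(2719 - 2946\right) - 3346\right) - 7618} = \frac{1}{\left(-227 - 3346\right) - 7618} = \frac{1}{-3573 - 7618} = \frac{1}{-11191} = - \frac{1}{11191}$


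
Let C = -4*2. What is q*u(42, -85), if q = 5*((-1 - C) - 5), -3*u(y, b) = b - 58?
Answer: 1430/3 ≈ 476.67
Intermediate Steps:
u(y, b) = 58/3 - b/3 (u(y, b) = -(b - 58)/3 = -(-58 + b)/3 = 58/3 - b/3)
C = -8
q = 10 (q = 5*((-1 - 1*(-8)) - 5) = 5*((-1 + 8) - 5) = 5*(7 - 5) = 5*2 = 10)
q*u(42, -85) = 10*(58/3 - 1/3*(-85)) = 10*(58/3 + 85/3) = 10*(143/3) = 1430/3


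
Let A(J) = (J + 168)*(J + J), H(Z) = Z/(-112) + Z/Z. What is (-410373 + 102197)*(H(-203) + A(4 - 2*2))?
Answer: -866745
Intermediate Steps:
H(Z) = 1 - Z/112 (H(Z) = Z*(-1/112) + 1 = -Z/112 + 1 = 1 - Z/112)
A(J) = 2*J*(168 + J) (A(J) = (168 + J)*(2*J) = 2*J*(168 + J))
(-410373 + 102197)*(H(-203) + A(4 - 2*2)) = (-410373 + 102197)*((1 - 1/112*(-203)) + 2*(4 - 2*2)*(168 + (4 - 2*2))) = -308176*((1 + 29/16) + 2*(4 - 4)*(168 + (4 - 4))) = -308176*(45/16 + 2*0*(168 + 0)) = -308176*(45/16 + 2*0*168) = -308176*(45/16 + 0) = -308176*45/16 = -866745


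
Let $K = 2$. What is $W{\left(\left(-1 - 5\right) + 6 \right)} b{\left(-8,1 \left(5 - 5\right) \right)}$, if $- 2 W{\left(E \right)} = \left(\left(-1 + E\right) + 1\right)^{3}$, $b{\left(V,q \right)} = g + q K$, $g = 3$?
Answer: $0$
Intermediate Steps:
$b{\left(V,q \right)} = 3 + 2 q$ ($b{\left(V,q \right)} = 3 + q 2 = 3 + 2 q$)
$W{\left(E \right)} = - \frac{E^{3}}{2}$ ($W{\left(E \right)} = - \frac{\left(\left(-1 + E\right) + 1\right)^{3}}{2} = - \frac{E^{3}}{2}$)
$W{\left(\left(-1 - 5\right) + 6 \right)} b{\left(-8,1 \left(5 - 5\right) \right)} = - \frac{\left(\left(-1 - 5\right) + 6\right)^{3}}{2} \left(3 + 2 \cdot 1 \left(5 - 5\right)\right) = - \frac{\left(-6 + 6\right)^{3}}{2} \left(3 + 2 \cdot 1 \cdot 0\right) = - \frac{0^{3}}{2} \left(3 + 2 \cdot 0\right) = \left(- \frac{1}{2}\right) 0 \left(3 + 0\right) = 0 \cdot 3 = 0$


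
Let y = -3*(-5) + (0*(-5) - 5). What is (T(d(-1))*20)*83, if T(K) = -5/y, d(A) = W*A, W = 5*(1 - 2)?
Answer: -830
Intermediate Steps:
W = -5 (W = 5*(-1) = -5)
y = 10 (y = 15 + (0 - 5) = 15 - 5 = 10)
d(A) = -5*A
T(K) = -1/2 (T(K) = -5/10 = -5*1/10 = -1/2)
(T(d(-1))*20)*83 = -1/2*20*83 = -10*83 = -830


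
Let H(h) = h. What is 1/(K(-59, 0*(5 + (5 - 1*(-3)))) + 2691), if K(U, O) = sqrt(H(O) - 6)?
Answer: 897/2413829 - I*sqrt(6)/7241487 ≈ 0.00037161 - 3.3826e-7*I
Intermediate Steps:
K(U, O) = sqrt(-6 + O) (K(U, O) = sqrt(O - 6) = sqrt(-6 + O))
1/(K(-59, 0*(5 + (5 - 1*(-3)))) + 2691) = 1/(sqrt(-6 + 0*(5 + (5 - 1*(-3)))) + 2691) = 1/(sqrt(-6 + 0*(5 + (5 + 3))) + 2691) = 1/(sqrt(-6 + 0*(5 + 8)) + 2691) = 1/(sqrt(-6 + 0*13) + 2691) = 1/(sqrt(-6 + 0) + 2691) = 1/(sqrt(-6) + 2691) = 1/(I*sqrt(6) + 2691) = 1/(2691 + I*sqrt(6))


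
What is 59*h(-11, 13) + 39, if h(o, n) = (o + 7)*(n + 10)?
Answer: -5389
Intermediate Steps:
h(o, n) = (7 + o)*(10 + n)
59*h(-11, 13) + 39 = 59*(70 + 7*13 + 10*(-11) + 13*(-11)) + 39 = 59*(70 + 91 - 110 - 143) + 39 = 59*(-92) + 39 = -5428 + 39 = -5389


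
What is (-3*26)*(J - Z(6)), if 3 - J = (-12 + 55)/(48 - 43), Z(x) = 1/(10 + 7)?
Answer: 37518/85 ≈ 441.39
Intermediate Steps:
Z(x) = 1/17
J = -28/5 (J = 3 - (-12 + 55)/(48 - 43) = 3 - 43/5 = -28/5 ≈ -5.6000)
(-3*26)*(J - Z(6)) = (-3*26)*(-28/5 - 1*1/17) = -78*(-28/5 - 1/17) = -78*(-481/85) = 37518/85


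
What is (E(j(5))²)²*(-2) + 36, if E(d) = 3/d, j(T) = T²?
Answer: 14062338/390625 ≈ 36.000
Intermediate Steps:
(E(j(5))²)²*(-2) + 36 = ((3/(5²))²)²*(-2) + 36 = ((3/25)²)²*(-2) + 36 = (9/625)²*(-2) + 36 = (81/390625)*(-2) + 36 = -162/390625 + 36 = 14062338/390625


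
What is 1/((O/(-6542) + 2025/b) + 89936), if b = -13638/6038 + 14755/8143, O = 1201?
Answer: 35921376212/3067781286376671 ≈ 1.1709e-5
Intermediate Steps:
b = -10981772/24583717 (b = -13638*1/6038 + 14755*(1/8143) = -6819/3019 + 14755/8143 = -10981772/24583717 ≈ -0.44671)
1/((O/(-6542) + 2025/b) + 89936) = 1/((1201/(-6542) + 2025/(-10981772/24583717)) + 89936) = 1/((1201*(-1/6542) + 2025*(-24583717/10981772)) + 89936) = 1/((-1201/6542 - 49782026925/10981772) + 89936) = 1/(-162843604625761/35921376212 + 89936) = 1/(3067781286376671/35921376212) = 35921376212/3067781286376671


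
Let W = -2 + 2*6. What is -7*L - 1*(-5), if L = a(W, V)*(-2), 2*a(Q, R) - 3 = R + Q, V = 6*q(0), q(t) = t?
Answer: 96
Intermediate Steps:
V = 0 (V = 6*0 = 0)
W = 10 (W = -2 + 12 = 10)
a(Q, R) = 3/2 + Q/2 + R/2 (a(Q, R) = 3/2 + (R + Q)/2 = 3/2 + (Q + R)/2 = 3/2 + (Q/2 + R/2) = 3/2 + Q/2 + R/2)
L = -13 (L = (3/2 + (½)*10 + (½)*0)*(-2) = (3/2 + 5 + 0)*(-2) = (13/2)*(-2) = -13)
-7*L - 1*(-5) = -7*(-13) - 1*(-5) = 91 + 5 = 96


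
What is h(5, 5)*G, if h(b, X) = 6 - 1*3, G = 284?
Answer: 852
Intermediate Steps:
h(b, X) = 3 (h(b, X) = 6 - 3 = 3)
h(5, 5)*G = 3*284 = 852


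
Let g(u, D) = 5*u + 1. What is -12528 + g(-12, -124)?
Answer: -12587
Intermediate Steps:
g(u, D) = 1 + 5*u
-12528 + g(-12, -124) = -12528 + (1 + 5*(-12)) = -12528 + (1 - 60) = -12528 - 59 = -12587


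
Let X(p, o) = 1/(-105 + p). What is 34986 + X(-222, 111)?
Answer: 11440421/327 ≈ 34986.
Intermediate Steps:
34986 + X(-222, 111) = 34986 + 1/(-105 - 222) = 34986 + 1/(-327) = 34986 - 1/327 = 11440421/327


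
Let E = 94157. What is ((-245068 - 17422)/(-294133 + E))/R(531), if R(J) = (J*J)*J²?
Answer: 131245/7949246528033748 ≈ 1.6510e-11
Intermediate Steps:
R(J) = J⁴ (R(J) = J²*J² = J⁴)
((-245068 - 17422)/(-294133 + E))/R(531) = ((-245068 - 17422)/(-294133 + 94157))/(531⁴) = -262490/(-199976)/79502005521 = -262490*(-1/199976)*(1/79502005521) = (131245/99988)*(1/79502005521) = 131245/7949246528033748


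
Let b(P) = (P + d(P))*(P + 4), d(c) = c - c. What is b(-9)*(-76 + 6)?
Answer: -3150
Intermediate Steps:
d(c) = 0
b(P) = P*(4 + P) (b(P) = (P + 0)*(P + 4) = P*(4 + P))
b(-9)*(-76 + 6) = (-9*(4 - 9))*(-76 + 6) = -9*(-5)*(-70) = 45*(-70) = -3150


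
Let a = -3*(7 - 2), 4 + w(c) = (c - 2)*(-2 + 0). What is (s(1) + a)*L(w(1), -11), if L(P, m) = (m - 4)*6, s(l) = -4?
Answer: 1710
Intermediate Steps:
w(c) = -2*c (w(c) = -4 + (c - 2)*(-2 + 0) = -4 + (-2 + c)*(-2) = -4 + (4 - 2*c) = -2*c)
L(P, m) = -24 + 6*m (L(P, m) = (-4 + m)*6 = -24 + 6*m)
a = -15 (a = -3*5 = -15)
(s(1) + a)*L(w(1), -11) = (-4 - 15)*(-24 + 6*(-11)) = -19*(-24 - 66) = -19*(-90) = 1710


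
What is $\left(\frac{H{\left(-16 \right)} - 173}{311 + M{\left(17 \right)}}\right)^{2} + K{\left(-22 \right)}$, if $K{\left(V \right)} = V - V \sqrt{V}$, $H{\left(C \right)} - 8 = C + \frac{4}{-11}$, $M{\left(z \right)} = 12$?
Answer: $- \frac{758293}{34969} + 22 i \sqrt{22} \approx -21.685 + 103.19 i$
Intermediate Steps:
$H{\left(C \right)} = \frac{84}{11} + C$ ($H{\left(C \right)} = 8 + \left(C + \frac{4}{-11}\right) = 8 + \left(C + 4 \left(- \frac{1}{11}\right)\right) = 8 + \left(C - \frac{4}{11}\right) = 8 + \left(- \frac{4}{11} + C\right) = \frac{84}{11} + C$)
$K{\left(V \right)} = V - V^{\frac{3}{2}}$
$\left(\frac{H{\left(-16 \right)} - 173}{311 + M{\left(17 \right)}}\right)^{2} + K{\left(-22 \right)} = \left(\frac{\left(\frac{84}{11} - 16\right) - 173}{311 + 12}\right)^{2} - \left(22 + \left(-22\right)^{\frac{3}{2}}\right) = \left(\frac{- \frac{92}{11} - 173}{323}\right)^{2} - \left(22 - 22 i \sqrt{22}\right) = \left(\left(- \frac{1995}{11}\right) \frac{1}{323}\right)^{2} - \left(22 - 22 i \sqrt{22}\right) = \left(- \frac{105}{187}\right)^{2} - \left(22 - 22 i \sqrt{22}\right) = \frac{11025}{34969} - \left(22 - 22 i \sqrt{22}\right) = - \frac{758293}{34969} + 22 i \sqrt{22}$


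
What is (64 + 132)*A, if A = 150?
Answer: 29400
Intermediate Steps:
(64 + 132)*A = (64 + 132)*150 = 196*150 = 29400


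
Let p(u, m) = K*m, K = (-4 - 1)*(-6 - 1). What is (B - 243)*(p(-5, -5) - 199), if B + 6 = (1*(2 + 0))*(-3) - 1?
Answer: 95744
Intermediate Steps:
K = 35 (K = -5*(-7) = 35)
B = -13 (B = -6 + ((1*(2 + 0))*(-3) - 1) = -6 + ((1*2)*(-3) - 1) = -6 + (2*(-3) - 1) = -6 + (-6 - 1) = -6 - 7 = -13)
p(u, m) = 35*m
(B - 243)*(p(-5, -5) - 199) = (-13 - 243)*(35*(-5) - 199) = -256*(-175 - 199) = -256*(-374) = 95744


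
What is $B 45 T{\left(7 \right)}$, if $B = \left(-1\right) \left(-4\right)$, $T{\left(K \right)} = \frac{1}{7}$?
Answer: $\frac{180}{7} \approx 25.714$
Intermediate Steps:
$T{\left(K \right)} = \frac{1}{7}$
$B = 4$
$B 45 T{\left(7 \right)} = 4 \cdot 45 \cdot \frac{1}{7} = 180 \cdot \frac{1}{7} = \frac{180}{7}$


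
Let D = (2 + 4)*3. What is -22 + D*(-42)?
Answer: -778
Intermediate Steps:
D = 18 (D = 6*3 = 18)
-22 + D*(-42) = -22 + 18*(-42) = -22 - 756 = -778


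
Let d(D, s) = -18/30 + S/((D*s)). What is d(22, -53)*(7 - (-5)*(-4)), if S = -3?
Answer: 45279/5830 ≈ 7.7666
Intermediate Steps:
d(D, s) = -⅗ - 3/(D*s) (d(D, s) = -18/30 - 3*1/(D*s) = -18*1/30 - 3/(D*s) = -⅗ - 3/(D*s))
d(22, -53)*(7 - (-5)*(-4)) = (-⅗ - 3/(22*(-53)))*(7 - (-5)*(-4)) = (-⅗ - 3*1/22*(-1/53))*(7 - 1*20) = (-⅗ + 3/1166)*(7 - 20) = -3483/5830*(-13) = 45279/5830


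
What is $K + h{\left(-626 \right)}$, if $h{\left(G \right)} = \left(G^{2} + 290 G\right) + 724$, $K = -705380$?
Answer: $-494320$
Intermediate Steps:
$h{\left(G \right)} = 724 + G^{2} + 290 G$
$K + h{\left(-626 \right)} = -705380 + \left(724 + \left(-626\right)^{2} + 290 \left(-626\right)\right) = -705380 + \left(724 + 391876 - 181540\right) = -705380 + 211060 = -494320$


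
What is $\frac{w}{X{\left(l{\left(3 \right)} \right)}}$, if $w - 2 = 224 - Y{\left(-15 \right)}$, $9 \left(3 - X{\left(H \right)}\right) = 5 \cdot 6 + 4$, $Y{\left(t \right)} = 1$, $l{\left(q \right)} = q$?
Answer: $- \frac{2025}{7} \approx -289.29$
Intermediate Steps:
$X{\left(H \right)} = - \frac{7}{9}$ ($X{\left(H \right)} = 3 - \frac{5 \cdot 6 + 4}{9} = 3 - \frac{30 + 4}{9} = 3 - \frac{34}{9} = - \frac{7}{9}$)
$w = 225$ ($w = 2 + \left(224 - 1\right) = 2 + 223 = 225$)
$\frac{w}{X{\left(l{\left(3 \right)} \right)}} = \frac{225}{- \frac{7}{9}} = 225 \left(- \frac{9}{7}\right) = - \frac{2025}{7}$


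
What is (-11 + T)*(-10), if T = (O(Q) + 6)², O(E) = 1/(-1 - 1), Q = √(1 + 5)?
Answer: -385/2 ≈ -192.50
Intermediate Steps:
Q = √6 ≈ 2.4495
O(E) = -½ (O(E) = 1/(-2) = -½)
T = 121/4 (T = (-½ + 6)² = (11/2)² = 121/4 ≈ 30.250)
(-11 + T)*(-10) = (-11 + 121/4)*(-10) = (77/4)*(-10) = -385/2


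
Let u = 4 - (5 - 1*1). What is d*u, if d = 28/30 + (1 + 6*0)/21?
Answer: 0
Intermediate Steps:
u = 0 (u = 4 - (5 - 1) = 4 - 1*4 = 4 - 4 = 0)
d = 103/105 (d = 28*(1/30) + (1 + 0)*(1/21) = 14/15 + 1*(1/21) = 14/15 + 1/21 = 103/105 ≈ 0.98095)
d*u = (103/105)*0 = 0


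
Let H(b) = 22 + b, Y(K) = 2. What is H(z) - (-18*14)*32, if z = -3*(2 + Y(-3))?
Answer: 8074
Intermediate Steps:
z = -12 (z = -3*(2 + 2) = -3*4 = -12)
H(z) - (-18*14)*32 = (22 - 12) - (-18*14)*32 = 10 - (-252)*32 = 10 - 1*(-8064) = 10 + 8064 = 8074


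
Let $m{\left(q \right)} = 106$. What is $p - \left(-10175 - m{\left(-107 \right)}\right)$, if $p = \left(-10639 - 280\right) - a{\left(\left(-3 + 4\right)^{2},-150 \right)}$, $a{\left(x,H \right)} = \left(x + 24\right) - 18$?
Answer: $-645$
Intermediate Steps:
$a{\left(x,H \right)} = 6 + x$ ($a{\left(x,H \right)} = \left(24 + x\right) - 18 = 6 + x$)
$p = -10926$ ($p = \left(-10639 - 280\right) - \left(6 + \left(-3 + 4\right)^{2}\right) = \left(-10639 - 280\right) - \left(6 + 1^{2}\right) = -10919 - \left(6 + 1\right) = -10919 - 7 = -10926$)
$p - \left(-10175 - m{\left(-107 \right)}\right) = -10926 - \left(-10175 - 106\right) = -10926 - -10281 = -10926 + 10281 = -645$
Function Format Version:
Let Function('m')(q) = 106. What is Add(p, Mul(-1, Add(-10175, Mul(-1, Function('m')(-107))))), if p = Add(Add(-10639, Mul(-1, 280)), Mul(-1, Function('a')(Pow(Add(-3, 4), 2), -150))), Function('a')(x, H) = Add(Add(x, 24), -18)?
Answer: -645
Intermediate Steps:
Function('a')(x, H) = Add(6, x) (Function('a')(x, H) = Add(Add(24, x), -18) = Add(6, x))
p = -10926 (p = Add(Add(-10639, Mul(-1, 280)), Mul(-1, Add(6, Pow(Add(-3, 4), 2)))) = Add(Add(-10639, -280), Mul(-1, Add(6, Pow(1, 2)))) = Add(-10919, Mul(-1, Add(6, 1))) = Add(-10919, Mul(-1, 7)) = Add(-10919, -7) = -10926)
Add(p, Mul(-1, Add(-10175, Mul(-1, Function('m')(-107))))) = Add(-10926, Mul(-1, Add(-10175, Mul(-1, 106)))) = Add(-10926, Mul(-1, Add(-10175, -106))) = Add(-10926, Mul(-1, -10281)) = Add(-10926, 10281) = -645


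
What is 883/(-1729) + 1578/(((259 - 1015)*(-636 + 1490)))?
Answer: -13638437/26578188 ≈ -0.51314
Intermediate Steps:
883/(-1729) + 1578/(((259 - 1015)*(-636 + 1490))) = 883*(-1/1729) + 1578/((-756*854)) = -883/1729 + 1578/(-645624) = -883/1729 + 1578*(-1/645624) = -883/1729 - 263/107604 = -13638437/26578188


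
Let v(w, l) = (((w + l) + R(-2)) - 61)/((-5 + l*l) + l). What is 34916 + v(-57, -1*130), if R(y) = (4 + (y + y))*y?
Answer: 585366492/16765 ≈ 34916.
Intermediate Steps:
R(y) = y*(4 + 2*y) (R(y) = (4 + 2*y)*y = y*(4 + 2*y))
v(w, l) = (-61 + l + w)/(-5 + l + l²) (v(w, l) = (((w + l) + 2*(-2)*(2 - 2)) - 61)/((-5 + l*l) + l) = (((l + w) + 2*(-2)*0) - 61)/((-5 + l²) + l) = (((l + w) + 0) - 61)/(-5 + l + l²) = ((l + w) - 61)/(-5 + l + l²) = (-61 + l + w)/(-5 + l + l²))
34916 + v(-57, -1*130) = 34916 + (-61 - 1*130 - 57)/(-5 - 1*130 + (-1*130)²) = 34916 + (-61 - 130 - 57)/(-5 - 130 + (-130)²) = 34916 - 248/(-5 - 130 + 16900) = 34916 - 248/16765 = 585366492/16765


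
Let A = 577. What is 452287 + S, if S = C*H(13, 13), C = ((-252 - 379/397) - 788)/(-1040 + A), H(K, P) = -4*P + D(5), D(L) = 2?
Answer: 83114662807/183811 ≈ 4.5217e+5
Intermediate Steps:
H(K, P) = 2 - 4*P (H(K, P) = -4*P + 2 = 2 - 4*P)
C = 413259/183811 (C = ((-252 - 379/397) - 788)/(-1040 + 577) = ((-252 - 379/397) - 788)/(-463) = ((-252 - 1*379/397) - 788)*(-1/463) = ((-252 - 379/397) - 788)*(-1/463) = (-100423/397 - 788)*(-1/463) = -413259/397*(-1/463) = 413259/183811 ≈ 2.2483)
S = -20662950/183811 (S = 413259*(2 - 4*13)/183811 = 413259*(2 - 52)/183811 = (413259/183811)*(-50) = -20662950/183811 ≈ -112.41)
452287 + S = 452287 - 20662950/183811 = 83114662807/183811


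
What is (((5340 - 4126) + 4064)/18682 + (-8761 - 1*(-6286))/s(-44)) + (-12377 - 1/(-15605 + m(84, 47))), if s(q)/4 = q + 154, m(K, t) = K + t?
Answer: -7159105552429/578170536 ≈ -12382.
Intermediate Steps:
s(q) = 616 + 4*q (s(q) = 4*(q + 154) = 4*(154 + q) = 616 + 4*q)
(((5340 - 4126) + 4064)/18682 + (-8761 - 1*(-6286))/s(-44)) + (-12377 - 1/(-15605 + m(84, 47))) = (((5340 - 4126) + 4064)/18682 + (-8761 - 1*(-6286))/(616 + 4*(-44))) + (-12377 - 1/(-15605 + (84 + 47))) = ((1214 + 4064)*(1/18682) + (-8761 + 6286)/(616 - 176)) + (-12377 - 1/(-15605 + 131)) = (5278*(1/18682) - 2475/440) + (-12377 - 1/(-15474)) = (2639/9341 - 2475*1/440) + (-12377 - 1*(-1/15474)) = (2639/9341 - 45/8) + (-12377 + 1/15474) = -399233/74728 - 191521697/15474 = -7159105552429/578170536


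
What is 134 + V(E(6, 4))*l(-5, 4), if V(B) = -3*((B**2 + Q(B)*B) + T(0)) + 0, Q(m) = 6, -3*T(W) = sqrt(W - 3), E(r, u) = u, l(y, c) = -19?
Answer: 2414 - 19*I*sqrt(3) ≈ 2414.0 - 32.909*I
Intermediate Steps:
T(W) = -sqrt(-3 + W)/3 (T(W) = -sqrt(W - 3)/3 = -sqrt(-3 + W)/3)
V(B) = -18*B - 3*B**2 + I*sqrt(3) (V(B) = -3*((B**2 + 6*B) - sqrt(-3 + 0)/3) + 0 = -3*((B**2 + 6*B) - I*sqrt(3)/3) + 0 = -3*(B**2 + 6*B - I*sqrt(3)/3) + 0 = (-18*B - 3*B**2 + I*sqrt(3)) + 0 = -18*B - 3*B**2 + I*sqrt(3))
134 + V(E(6, 4))*l(-5, 4) = 134 + (-18*4 - 3*4**2 + I*sqrt(3))*(-19) = 134 + (-72 - 3*16 + I*sqrt(3))*(-19) = 134 + (-72 - 48 + I*sqrt(3))*(-19) = 134 + (-120 + I*sqrt(3))*(-19) = 134 + (2280 - 19*I*sqrt(3)) = 2414 - 19*I*sqrt(3)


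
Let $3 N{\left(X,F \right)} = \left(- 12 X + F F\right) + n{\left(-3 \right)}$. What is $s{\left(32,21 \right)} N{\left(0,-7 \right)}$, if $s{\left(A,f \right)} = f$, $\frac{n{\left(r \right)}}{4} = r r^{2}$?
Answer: $-413$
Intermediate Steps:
$n{\left(r \right)} = 4 r^{3}$ ($n{\left(r \right)} = 4 r r^{2} = 4 r^{3}$)
$N{\left(X,F \right)} = -36 - 4 X + \frac{F^{2}}{3}$ ($N{\left(X,F \right)} = \frac{\left(- 12 X + F F\right) + 4 \left(-3\right)^{3}}{3} = \frac{\left(- 12 X + F^{2}\right) + 4 \left(-27\right)}{3} = \frac{\left(F^{2} - 12 X\right) - 108}{3} = \frac{-108 + F^{2} - 12 X}{3} = -36 - 4 X + \frac{F^{2}}{3}$)
$s{\left(32,21 \right)} N{\left(0,-7 \right)} = 21 \left(-36 - 0 + \frac{\left(-7\right)^{2}}{3}\right) = 21 \left(-36 + 0 + \frac{1}{3} \cdot 49\right) = 21 \left(-36 + 0 + \frac{49}{3}\right) = 21 \left(- \frac{59}{3}\right) = -413$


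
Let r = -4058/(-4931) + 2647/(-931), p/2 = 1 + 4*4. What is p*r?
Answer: -315328206/4590761 ≈ -68.688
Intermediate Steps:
p = 34 (p = 2*(1 + 4*4) = 2*(1 + 16) = 2*17 = 34)
r = -9274359/4590761 (r = -4058*(-1/4931) + 2647*(-1/931) = 4058/4931 - 2647/931 = -9274359/4590761 ≈ -2.0202)
p*r = 34*(-9274359/4590761) = -315328206/4590761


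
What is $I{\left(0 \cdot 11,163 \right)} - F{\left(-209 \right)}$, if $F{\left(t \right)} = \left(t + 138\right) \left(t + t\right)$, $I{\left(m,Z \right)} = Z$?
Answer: $-29515$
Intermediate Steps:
$F{\left(t \right)} = 2 t \left(138 + t\right)$ ($F{\left(t \right)} = \left(138 + t\right) 2 t = 2 t \left(138 + t\right)$)
$I{\left(0 \cdot 11,163 \right)} - F{\left(-209 \right)} = 163 - 2 \left(-209\right) \left(138 - 209\right) = 163 - 2 \left(-209\right) \left(-71\right) = 163 - 29678 = -29515$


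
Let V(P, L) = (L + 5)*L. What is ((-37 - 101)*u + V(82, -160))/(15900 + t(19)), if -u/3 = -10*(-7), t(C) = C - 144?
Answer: 10756/3155 ≈ 3.4092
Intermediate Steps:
t(C) = -144 + C
u = -210 (u = -(-30)*(-7) = -3*70 = -210)
V(P, L) = L*(5 + L) (V(P, L) = (5 + L)*L = L*(5 + L))
((-37 - 101)*u + V(82, -160))/(15900 + t(19)) = ((-37 - 101)*(-210) - 160*(5 - 160))/(15900 + (-144 + 19)) = (-138*(-210) - 160*(-155))/(15900 - 125) = (28980 + 24800)/15775 = 53780*(1/15775) = 10756/3155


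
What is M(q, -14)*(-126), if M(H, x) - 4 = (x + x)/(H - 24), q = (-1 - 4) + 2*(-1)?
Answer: -19152/31 ≈ -617.81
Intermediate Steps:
q = -7 (q = -5 - 2 = -7)
M(H, x) = 4 + 2*x/(-24 + H) (M(H, x) = 4 + (x + x)/(H - 24) = 4 + (2*x)/(-24 + H) = 4 + 2*x/(-24 + H))
M(q, -14)*(-126) = (2*(-48 - 14 + 2*(-7))/(-24 - 7))*(-126) = (2*(-48 - 14 - 14)/(-31))*(-126) = (2*(-1/31)*(-76))*(-126) = (152/31)*(-126) = -19152/31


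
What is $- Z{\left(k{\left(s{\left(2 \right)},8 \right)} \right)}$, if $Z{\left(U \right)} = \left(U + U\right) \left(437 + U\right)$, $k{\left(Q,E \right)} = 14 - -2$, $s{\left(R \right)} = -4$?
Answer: $-14496$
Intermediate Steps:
$k{\left(Q,E \right)} = 16$ ($k{\left(Q,E \right)} = 14 + 2 = 16$)
$Z{\left(U \right)} = 2 U \left(437 + U\right)$
$- Z{\left(k{\left(s{\left(2 \right)},8 \right)} \right)} = - 2 \cdot 16 \left(437 + 16\right) = - 2 \cdot 16 \cdot 453 = \left(-1\right) 14496 = -14496$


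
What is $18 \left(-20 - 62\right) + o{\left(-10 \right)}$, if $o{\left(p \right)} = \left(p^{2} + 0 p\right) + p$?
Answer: $-1386$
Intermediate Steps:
$o{\left(p \right)} = p + p^{2}$ ($o{\left(p \right)} = \left(p^{2} + 0\right) + p = p^{2} + p = p + p^{2}$)
$18 \left(-20 - 62\right) + o{\left(-10 \right)} = 18 \left(-20 - 62\right) - 10 \left(1 - 10\right) = 18 \left(-82\right) - -90 = -1476 + 90 = -1386$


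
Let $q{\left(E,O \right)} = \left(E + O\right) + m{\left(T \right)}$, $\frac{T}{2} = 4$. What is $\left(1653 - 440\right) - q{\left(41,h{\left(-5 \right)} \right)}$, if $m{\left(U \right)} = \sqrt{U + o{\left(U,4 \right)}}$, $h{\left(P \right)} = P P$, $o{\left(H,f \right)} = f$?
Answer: $1147 - 2 \sqrt{3} \approx 1143.5$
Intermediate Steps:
$T = 8$ ($T = 2 \cdot 4 = 8$)
$h{\left(P \right)} = P^{2}$
$m{\left(U \right)} = \sqrt{4 + U}$ ($m{\left(U \right)} = \sqrt{U + 4} = \sqrt{4 + U}$)
$q{\left(E,O \right)} = E + O + 2 \sqrt{3}$ ($q{\left(E,O \right)} = \left(E + O\right) + \sqrt{4 + 8} = \left(E + O\right) + \sqrt{12} = \left(E + O\right) + 2 \sqrt{3} = E + O + 2 \sqrt{3}$)
$\left(1653 - 440\right) - q{\left(41,h{\left(-5 \right)} \right)} = \left(1653 - 440\right) - \left(41 + \left(-5\right)^{2} + 2 \sqrt{3}\right) = \left(1653 - 440\right) - \left(41 + 25 + 2 \sqrt{3}\right) = 1213 - \left(66 + 2 \sqrt{3}\right) = 1147 - 2 \sqrt{3}$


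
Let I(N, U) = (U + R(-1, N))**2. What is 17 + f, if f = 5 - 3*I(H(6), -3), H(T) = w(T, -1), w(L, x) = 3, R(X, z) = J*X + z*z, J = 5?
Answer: 19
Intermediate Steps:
R(X, z) = z**2 + 5*X (R(X, z) = 5*X + z*z = 5*X + z**2 = z**2 + 5*X)
H(T) = 3
I(N, U) = (-5 + U + N**2)**2 (I(N, U) = (U + (N**2 + 5*(-1)))**2 = (U + (N**2 - 5))**2 = (U + (-5 + N**2))**2 = (-5 + U + N**2)**2)
f = 2 (f = 5 - 3*(-5 - 3 + 3**2)**2 = 5 - 3*(-5 - 3 + 9)**2 = 5 - 3*1**2 = 5 - 3*1 = 5 - 3 = 2)
17 + f = 17 + 2 = 19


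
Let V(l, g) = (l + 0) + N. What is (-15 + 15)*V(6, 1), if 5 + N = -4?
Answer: 0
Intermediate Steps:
N = -9 (N = -5 - 4 = -9)
V(l, g) = -9 + l (V(l, g) = (l + 0) - 9 = l - 9 = -9 + l)
(-15 + 15)*V(6, 1) = (-15 + 15)*(-9 + 6) = 0*(-3) = 0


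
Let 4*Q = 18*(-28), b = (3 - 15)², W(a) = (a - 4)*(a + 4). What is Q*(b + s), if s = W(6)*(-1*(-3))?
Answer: -25704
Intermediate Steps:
W(a) = (-4 + a)*(4 + a)
b = 144 (b = (-12)² = 144)
Q = -126 (Q = (18*(-28))/4 = (¼)*(-504) = -126)
s = 60 (s = (-16 + 6²)*(-1*(-3)) = (-16 + 36)*3 = 20*3 = 60)
Q*(b + s) = -126*(144 + 60) = -126*204 = -25704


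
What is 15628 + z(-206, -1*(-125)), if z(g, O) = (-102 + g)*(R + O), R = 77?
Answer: -46588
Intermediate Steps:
z(g, O) = (-102 + g)*(77 + O)
15628 + z(-206, -1*(-125)) = 15628 + (-7854 - (-102)*(-125) + 77*(-206) - 1*(-125)*(-206)) = 15628 + (-7854 - 102*125 - 15862 + 125*(-206)) = 15628 + (-7854 - 12750 - 15862 - 25750) = 15628 - 62216 = -46588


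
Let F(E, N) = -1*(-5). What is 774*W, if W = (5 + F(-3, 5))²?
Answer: 77400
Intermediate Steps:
F(E, N) = 5
W = 100 (W = (5 + 5)² = 10² = 100)
774*W = 774*100 = 77400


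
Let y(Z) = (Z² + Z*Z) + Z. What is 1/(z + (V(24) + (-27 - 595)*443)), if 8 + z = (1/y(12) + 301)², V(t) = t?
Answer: -90000/16643429399 ≈ -5.4075e-6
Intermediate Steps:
y(Z) = Z + 2*Z² (y(Z) = (Z² + Z²) + Z = 2*Z² + Z = Z + 2*Z²)
z = 8153550601/90000 (z = -8 + (1/(12*(1 + 2*12)) + 301)² = -8 + (1/(12*(1 + 24)) + 301)² = -8 + (1/(12*25) + 301)² = -8 + (1/300 + 301)² = -8 + (90301/300)² = -8 + 8154270601/90000 = 8153550601/90000 ≈ 90595.)
1/(z + (V(24) + (-27 - 595)*443)) = 1/(8153550601/90000 + (24 + (-27 - 595)*443)) = 1/(8153550601/90000 + (24 - 622*443)) = 1/(8153550601/90000 + (24 - 275546)) = 1/(8153550601/90000 - 275522) = 1/(-16643429399/90000) = -90000/16643429399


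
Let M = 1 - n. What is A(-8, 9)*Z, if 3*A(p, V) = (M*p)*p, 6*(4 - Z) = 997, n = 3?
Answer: 62272/9 ≈ 6919.1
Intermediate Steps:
M = -2 (M = 1 - 1*3 = 1 - 3 = -2)
Z = -973/6 (Z = 4 - ⅙*997 = 4 - 997/6 = -973/6 ≈ -162.17)
A(p, V) = -2*p²/3 (A(p, V) = ((-2*p)*p)/3 = (-2*p²)/3 = -2*p²/3)
A(-8, 9)*Z = -⅔*(-8)²*(-973/6) = -⅔*64*(-973/6) = -128/3*(-973/6) = 62272/9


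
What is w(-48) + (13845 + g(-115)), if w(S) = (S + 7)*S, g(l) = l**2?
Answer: 29038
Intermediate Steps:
w(S) = S*(7 + S) (w(S) = (7 + S)*S = S*(7 + S))
w(-48) + (13845 + g(-115)) = -48*(7 - 48) + (13845 + (-115)**2) = -48*(-41) + (13845 + 13225) = 1968 + 27070 = 29038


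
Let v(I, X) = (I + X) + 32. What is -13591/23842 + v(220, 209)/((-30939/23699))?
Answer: -260900040187/737647638 ≈ -353.69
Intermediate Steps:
v(I, X) = 32 + I + X
-13591/23842 + v(220, 209)/((-30939/23699)) = -13591/23842 + (32 + 220 + 209)/((-30939/23699)) = -13591*1/23842 + 461/((-30939*1/23699)) = -13591/23842 + 461/(-30939/23699) = -13591/23842 + 461*(-23699/30939) = -13591/23842 - 10925239/30939 = -260900040187/737647638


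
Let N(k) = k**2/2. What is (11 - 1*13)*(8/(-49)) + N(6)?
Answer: 898/49 ≈ 18.327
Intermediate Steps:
N(k) = k**2/2 (N(k) = k**2*(1/2) = k**2/2)
(11 - 1*13)*(8/(-49)) + N(6) = (11 - 1*13)*(8/(-49)) + (1/2)*6**2 = (11 - 13)*(8*(-1/49)) + (1/2)*36 = -2*(-8/49) + 18 = 16/49 + 18 = 898/49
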